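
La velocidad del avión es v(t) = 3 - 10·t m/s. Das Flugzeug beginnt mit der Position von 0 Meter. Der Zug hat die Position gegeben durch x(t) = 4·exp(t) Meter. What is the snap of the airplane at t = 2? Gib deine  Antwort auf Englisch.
To solve this, we need to take 3 derivatives of our velocity equation v(t) = 3 - 10·t. Taking d/dt of v(t), we find a(t) = -10. Taking d/dt of a(t), we find j(t) = 0. The derivative of jerk gives snap: s(t) = 0. We have snap s(t) = 0. Substituting t = 2: s(2) = 0.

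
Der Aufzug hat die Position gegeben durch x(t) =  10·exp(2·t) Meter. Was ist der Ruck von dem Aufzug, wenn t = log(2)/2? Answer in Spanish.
Partiendo de la posición x(t) = 10·exp(2·t), tomamos 3 derivadas. Tomando d/dt de x(t), encontramos v(t) = 20·exp(2·t). La derivada de la velocidad da la aceleración: a(t) = 40·exp(2·t). La derivada de la aceleración da la sacudida: j(t) = 80·exp(2·t). Tenemos la sacudida j(t) = 80·exp(2·t). Sustituyendo t = log(2)/2: j(log(2)/2) = 160.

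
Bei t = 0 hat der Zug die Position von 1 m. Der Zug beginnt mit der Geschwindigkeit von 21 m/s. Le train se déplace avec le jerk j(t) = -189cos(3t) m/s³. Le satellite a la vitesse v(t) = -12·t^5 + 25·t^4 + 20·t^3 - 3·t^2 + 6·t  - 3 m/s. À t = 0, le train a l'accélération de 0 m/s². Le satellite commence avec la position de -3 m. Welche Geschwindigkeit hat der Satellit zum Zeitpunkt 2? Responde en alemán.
Wir haben die Geschwindigkeit v(t) = -12·t^5 + 25·t^4 + 20·t^3 - 3·t^2 + 6·t - 3. Durch Einsetzen von t = 2: v(2) = 173.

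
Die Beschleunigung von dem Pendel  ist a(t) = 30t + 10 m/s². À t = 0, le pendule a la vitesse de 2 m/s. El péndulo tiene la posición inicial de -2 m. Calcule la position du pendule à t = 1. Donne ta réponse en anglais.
We must find the antiderivative of our acceleration equation a(t) = 30·t + 10 2 times. The antiderivative of acceleration is velocity. Using v(0) = 2, we get v(t) = 15·t^2 + 10·t + 2. Taking ∫v(t)dt and applying x(0) = -2, we find x(t) = 5·t^3 + 5·t^2 + 2·t - 2. We have position x(t) = 5·t^3 + 5·t^2 + 2·t - 2. Substituting t = 1: x(1) = 10.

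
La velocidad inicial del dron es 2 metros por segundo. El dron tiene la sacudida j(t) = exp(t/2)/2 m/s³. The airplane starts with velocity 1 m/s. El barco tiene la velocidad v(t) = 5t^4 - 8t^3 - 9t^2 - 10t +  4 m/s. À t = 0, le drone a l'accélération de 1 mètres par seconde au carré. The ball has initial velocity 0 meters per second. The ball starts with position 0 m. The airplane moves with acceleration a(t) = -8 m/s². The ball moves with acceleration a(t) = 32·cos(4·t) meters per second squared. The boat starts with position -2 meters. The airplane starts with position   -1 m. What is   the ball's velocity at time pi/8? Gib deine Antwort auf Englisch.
To solve this, we need to take 1 integral of our acceleration equation a(t) = 32·cos(4·t). Taking ∫a(t)dt and applying v(0) = 0, we find v(t) = 8·sin(4·t). We have velocity v(t) = 8·sin(4·t). Substituting t = pi/8: v(pi/8) = 8.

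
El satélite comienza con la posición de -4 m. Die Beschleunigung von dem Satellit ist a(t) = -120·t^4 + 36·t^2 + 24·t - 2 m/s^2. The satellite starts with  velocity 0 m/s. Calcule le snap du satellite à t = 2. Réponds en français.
Pour résoudre ceci, nous devons prendre 2 dérivées de notre équation de l'accélération a(t) = -120·t^4 + 36·t^2 + 24·t - 2. En prenant d/dt de a(t), nous trouvons j(t) = -480·t^3 + 72·t + 24. En dérivant le jerk, nous obtenons le snap: s(t) = 72 - 1440·t^2. En utilisant s(t) = 72 - 1440·t^2 et en substituant t = 2, nous trouvons s = -5688.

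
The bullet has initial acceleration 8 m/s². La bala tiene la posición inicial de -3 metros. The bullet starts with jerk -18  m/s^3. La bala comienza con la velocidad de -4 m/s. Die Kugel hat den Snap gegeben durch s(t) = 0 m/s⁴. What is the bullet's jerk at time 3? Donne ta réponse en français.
Pour résoudre ceci, nous devons prendre 1 primitive de notre équation du snap s(t) = 0. En prenant ∫s(t)dt et en appliquant j(0) = -18, nous trouvons j(t) = -18. Nous avons le jerk j(t) = -18. En substituant t = 3: j(3) = -18.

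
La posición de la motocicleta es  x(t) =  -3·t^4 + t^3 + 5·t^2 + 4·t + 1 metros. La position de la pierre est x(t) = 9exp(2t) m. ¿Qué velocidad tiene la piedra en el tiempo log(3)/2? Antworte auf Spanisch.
Para resolver esto, necesitamos tomar 1 derivada de nuestra ecuación de la posición x(t) = 9·exp(2·t). La derivada de la posición da la velocidad: v(t) = 18·exp(2·t). De la ecuación de la velocidad v(t) = 18·exp(2·t), sustituimos t = log(3)/2 para obtener v = 54.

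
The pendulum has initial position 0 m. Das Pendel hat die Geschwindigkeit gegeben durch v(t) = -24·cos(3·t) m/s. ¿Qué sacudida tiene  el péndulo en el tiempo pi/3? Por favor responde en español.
Partiendo de la velocidad v(t) = -24·cos(3·t), tomamos 2 derivadas. La derivada de la velocidad da la aceleración: a(t) = 72·sin(3·t). Tomando d/dt de a(t), encontramos j(t) = 216·cos(3·t). Usando j(t) = 216·cos(3·t) y sustituyendo t = pi/3, encontramos j = -216.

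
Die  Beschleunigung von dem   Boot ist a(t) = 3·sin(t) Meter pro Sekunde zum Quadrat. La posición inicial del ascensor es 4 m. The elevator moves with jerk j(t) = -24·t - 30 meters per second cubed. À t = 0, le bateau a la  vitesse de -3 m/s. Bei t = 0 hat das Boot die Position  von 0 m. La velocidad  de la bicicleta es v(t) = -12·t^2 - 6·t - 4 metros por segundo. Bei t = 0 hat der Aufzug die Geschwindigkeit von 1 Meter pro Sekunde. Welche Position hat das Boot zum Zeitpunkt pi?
Wir müssen unsere Gleichung für die Beschleunigung a(t) = 3·sin(t) 2-mal integrieren. Durch Integration von der Beschleunigung und Verwendung der Anfangsbedingung v(0) = -3, erhalten wir v(t) = -3·cos(t). Die Stammfunktion von der Geschwindigkeit ist die Position. Mit x(0) = 0 erhalten wir x(t) = -3·sin(t). Mit x(t) = -3·sin(t) und Einsetzen von t = pi, finden wir x = 0.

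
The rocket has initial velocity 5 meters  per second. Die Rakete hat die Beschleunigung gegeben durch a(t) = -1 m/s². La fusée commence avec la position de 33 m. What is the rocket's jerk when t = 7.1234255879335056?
Starting from acceleration a(t) = -1, we take 1 derivative. Taking d/dt of a(t), we find j(t) = 0. We have jerk j(t) = 0. Substituting t = 7.1234255879335056: j(7.1234255879335056) = 0.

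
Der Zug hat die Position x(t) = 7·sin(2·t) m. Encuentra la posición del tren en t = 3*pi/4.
Tenemos la posición x(t) = 7·sin(2·t). Sustituyendo t = 3*pi/4: x(3*pi/4) = -7.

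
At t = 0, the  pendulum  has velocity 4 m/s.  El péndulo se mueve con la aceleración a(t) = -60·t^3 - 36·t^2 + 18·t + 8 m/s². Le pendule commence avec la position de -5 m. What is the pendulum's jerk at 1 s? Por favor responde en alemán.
Ausgehend von der Beschleunigung a(t) = -60·t^3 - 36·t^2 + 18·t + 8, nehmen wir 1 Ableitung. Durch Ableiten von der Beschleunigung erhalten wir den Ruck: j(t) = -180·t^2 - 72·t + 18. Mit j(t) = -180·t^2 - 72·t + 18 und Einsetzen von t = 1, finden wir j = -234.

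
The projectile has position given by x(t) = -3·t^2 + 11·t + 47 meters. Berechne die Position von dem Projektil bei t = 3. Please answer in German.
Wir haben die Position x(t) = -3·t^2 + 11·t + 47. Durch Einsetzen von t = 3: x(3) = 53.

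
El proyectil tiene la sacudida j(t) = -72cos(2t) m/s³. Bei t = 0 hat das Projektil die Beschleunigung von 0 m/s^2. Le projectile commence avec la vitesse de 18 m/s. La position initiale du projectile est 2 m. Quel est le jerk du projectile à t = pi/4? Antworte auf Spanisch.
Tenemos la sacudida j(t) = -72·cos(2·t). Sustituyendo t = pi/4: j(pi/4) = 0.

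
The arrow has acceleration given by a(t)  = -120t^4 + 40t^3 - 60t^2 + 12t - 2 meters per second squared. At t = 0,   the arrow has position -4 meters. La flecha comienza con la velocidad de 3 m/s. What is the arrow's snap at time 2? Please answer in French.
Nous devons dériver notre équation de l'accélération a(t) = -120·t^4 + 40·t^3 - 60·t^2 + 12·t - 2 2 fois. La dérivée de l'accélération donne le jerk: j(t) = -480·t^3 + 120·t^2 - 120·t + 12. La dérivée du jerk donne le snap: s(t) = -1440·t^2 + 240·t - 120. De l'équation du snap s(t) = -1440·t^2 + 240·t - 120, nous substituons t = 2 pour obtenir s = -5400.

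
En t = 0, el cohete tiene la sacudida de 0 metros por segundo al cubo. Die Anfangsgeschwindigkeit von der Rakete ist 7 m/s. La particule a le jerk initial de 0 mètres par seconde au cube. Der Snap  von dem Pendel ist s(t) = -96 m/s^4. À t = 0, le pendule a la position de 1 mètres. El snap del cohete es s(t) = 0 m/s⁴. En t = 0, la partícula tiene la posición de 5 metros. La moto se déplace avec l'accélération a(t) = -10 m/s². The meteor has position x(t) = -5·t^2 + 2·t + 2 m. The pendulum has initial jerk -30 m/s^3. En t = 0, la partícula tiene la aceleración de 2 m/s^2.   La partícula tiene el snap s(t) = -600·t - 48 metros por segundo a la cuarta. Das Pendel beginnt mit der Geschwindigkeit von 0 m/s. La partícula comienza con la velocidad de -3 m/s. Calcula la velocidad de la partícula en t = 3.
Para resolver esto, necesitamos tomar 3 antiderivadas de nuestra ecuación del snap s(t) = -600·t - 48. Tomando ∫s(t)dt y aplicando j(0) = 0, encontramos j(t) = 12·t·(-25·t - 4). Integrando la sacudida y usando la condición inicial a(0) = 2, obtenemos a(t) = -100·t^3 - 24·t^2 + 2. La integral de la aceleración es la velocidad. Usando v(0) = -3, obtenemos v(t) = -25·t^4 - 8·t^3 + 2·t - 3. De la ecuación de la velocidad v(t) = -25·t^4 - 8·t^3 + 2·t - 3, sustituimos t = 3 para obtener v = -2238.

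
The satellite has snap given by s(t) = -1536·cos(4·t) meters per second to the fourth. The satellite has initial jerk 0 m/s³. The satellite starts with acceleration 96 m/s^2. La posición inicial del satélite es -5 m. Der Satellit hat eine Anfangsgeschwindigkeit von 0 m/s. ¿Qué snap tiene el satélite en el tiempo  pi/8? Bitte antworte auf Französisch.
Nous avons le snap s(t) = -1536·cos(4·t). En substituant t = pi/8: s(pi/8) = 0.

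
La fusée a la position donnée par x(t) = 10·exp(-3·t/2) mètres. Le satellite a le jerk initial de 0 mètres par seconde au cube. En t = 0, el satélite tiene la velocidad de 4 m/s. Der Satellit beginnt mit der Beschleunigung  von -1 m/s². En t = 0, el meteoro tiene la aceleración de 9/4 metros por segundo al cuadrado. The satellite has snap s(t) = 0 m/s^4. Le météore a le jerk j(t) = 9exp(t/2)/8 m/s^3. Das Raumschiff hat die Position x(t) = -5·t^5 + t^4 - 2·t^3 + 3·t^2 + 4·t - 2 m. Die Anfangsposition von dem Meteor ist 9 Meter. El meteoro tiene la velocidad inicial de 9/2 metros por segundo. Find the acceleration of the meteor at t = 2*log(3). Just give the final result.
The answer is 27/4.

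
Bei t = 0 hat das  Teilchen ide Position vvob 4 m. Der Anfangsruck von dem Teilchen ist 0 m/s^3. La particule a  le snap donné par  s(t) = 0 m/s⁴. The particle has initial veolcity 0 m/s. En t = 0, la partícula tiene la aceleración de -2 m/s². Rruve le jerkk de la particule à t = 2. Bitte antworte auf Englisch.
To solve this, we need to take 1 integral of our snap equation s(t) = 0. The antiderivative of snap, with j(0) = 0, gives jerk: j(t) = 0. From the given jerk equation j(t) = 0, we substitute t = 2 to get j = 0.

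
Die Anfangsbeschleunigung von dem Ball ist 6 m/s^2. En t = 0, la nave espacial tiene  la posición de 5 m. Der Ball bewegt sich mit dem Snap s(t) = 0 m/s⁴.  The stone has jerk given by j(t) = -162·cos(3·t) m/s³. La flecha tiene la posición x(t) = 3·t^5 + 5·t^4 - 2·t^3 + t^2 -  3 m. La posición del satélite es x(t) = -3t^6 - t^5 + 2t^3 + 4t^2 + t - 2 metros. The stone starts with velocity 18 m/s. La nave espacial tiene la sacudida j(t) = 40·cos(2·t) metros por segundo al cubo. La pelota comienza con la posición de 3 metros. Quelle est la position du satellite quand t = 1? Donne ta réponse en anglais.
We have position x(t) = -3·t^6 - t^5 + 2·t^3 + 4·t^2 + t - 2. Substituting t = 1: x(1) = 1.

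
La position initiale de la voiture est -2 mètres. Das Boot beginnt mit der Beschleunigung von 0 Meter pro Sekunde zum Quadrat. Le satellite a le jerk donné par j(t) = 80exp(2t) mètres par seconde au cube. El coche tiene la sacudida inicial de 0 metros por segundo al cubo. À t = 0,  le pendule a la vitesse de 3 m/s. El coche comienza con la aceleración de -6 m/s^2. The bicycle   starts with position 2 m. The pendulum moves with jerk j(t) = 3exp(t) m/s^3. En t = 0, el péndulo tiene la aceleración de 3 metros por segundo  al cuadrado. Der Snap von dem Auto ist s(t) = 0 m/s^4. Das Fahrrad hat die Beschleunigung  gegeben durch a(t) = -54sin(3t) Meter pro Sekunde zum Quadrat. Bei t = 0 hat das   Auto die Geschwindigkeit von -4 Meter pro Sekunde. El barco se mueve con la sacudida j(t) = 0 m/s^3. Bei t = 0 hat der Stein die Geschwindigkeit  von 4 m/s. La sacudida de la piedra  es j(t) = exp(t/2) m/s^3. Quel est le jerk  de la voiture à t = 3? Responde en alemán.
Um dies zu lösen, müssen wir 1 Integral unserer Gleichung für den Snap s(t) = 0 finden. Mit ∫s(t)dt und Anwendung von j(0) = 0, finden wir j(t) = 0. Wir haben den Ruck j(t) = 0. Durch Einsetzen von t = 3: j(3) = 0.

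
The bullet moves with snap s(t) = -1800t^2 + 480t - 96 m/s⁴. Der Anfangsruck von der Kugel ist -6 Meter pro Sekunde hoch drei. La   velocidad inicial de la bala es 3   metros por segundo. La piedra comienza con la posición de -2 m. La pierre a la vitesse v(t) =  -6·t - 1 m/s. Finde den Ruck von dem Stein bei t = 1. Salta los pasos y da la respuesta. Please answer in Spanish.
j(1) = 0.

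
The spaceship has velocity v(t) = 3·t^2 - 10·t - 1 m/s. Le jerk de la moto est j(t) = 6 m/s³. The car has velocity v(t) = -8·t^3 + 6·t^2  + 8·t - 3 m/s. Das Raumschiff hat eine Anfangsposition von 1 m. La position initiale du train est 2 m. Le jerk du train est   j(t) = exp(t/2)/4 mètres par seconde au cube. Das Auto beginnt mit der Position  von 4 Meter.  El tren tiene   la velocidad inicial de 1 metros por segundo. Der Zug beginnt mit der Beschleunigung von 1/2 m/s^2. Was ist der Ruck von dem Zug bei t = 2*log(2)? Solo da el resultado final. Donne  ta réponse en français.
Le jerk à t = 2*log(2) est j = 1/2.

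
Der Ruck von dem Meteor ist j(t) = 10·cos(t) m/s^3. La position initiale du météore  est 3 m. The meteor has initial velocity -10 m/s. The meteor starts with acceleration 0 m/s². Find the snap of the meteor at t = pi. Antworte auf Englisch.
Starting from jerk j(t) = 10·cos(t), we take 1 derivative. Taking d/dt of j(t), we find s(t) = -10·sin(t). We have snap s(t) = -10·sin(t). Substituting t = pi: s(pi) = 0.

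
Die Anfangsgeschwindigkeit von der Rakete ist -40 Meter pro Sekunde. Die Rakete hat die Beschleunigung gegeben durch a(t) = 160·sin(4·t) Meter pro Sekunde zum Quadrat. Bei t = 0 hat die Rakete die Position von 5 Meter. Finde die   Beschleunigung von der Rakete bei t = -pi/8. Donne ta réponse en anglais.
We have acceleration a(t) = 160·sin(4·t). Substituting t = -pi/8: a(-pi/8) = -160.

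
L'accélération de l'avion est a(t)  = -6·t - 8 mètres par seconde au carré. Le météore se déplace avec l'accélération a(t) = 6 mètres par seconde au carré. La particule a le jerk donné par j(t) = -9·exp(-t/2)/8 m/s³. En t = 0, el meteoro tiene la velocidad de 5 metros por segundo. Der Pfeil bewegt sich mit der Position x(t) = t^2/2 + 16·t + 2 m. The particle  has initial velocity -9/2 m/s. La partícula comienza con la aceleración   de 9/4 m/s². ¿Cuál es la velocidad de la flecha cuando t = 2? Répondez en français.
En partant de la position x(t) = t^2/2 + 16·t + 2, nous prenons 1 dérivée. En prenant d/dt de x(t), nous trouvons v(t) = t + 16. En utilisant v(t) = t + 16 et en substituant t = 2, nous trouvons v = 18.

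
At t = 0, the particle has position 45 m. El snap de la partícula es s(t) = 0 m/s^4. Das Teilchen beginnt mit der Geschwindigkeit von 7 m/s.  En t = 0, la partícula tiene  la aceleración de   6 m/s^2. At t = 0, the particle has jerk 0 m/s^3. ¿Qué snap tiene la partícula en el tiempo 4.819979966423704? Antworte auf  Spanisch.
Usando s(t) = 0 y sustituyendo t = 4.819979966423704, encontramos s = 0.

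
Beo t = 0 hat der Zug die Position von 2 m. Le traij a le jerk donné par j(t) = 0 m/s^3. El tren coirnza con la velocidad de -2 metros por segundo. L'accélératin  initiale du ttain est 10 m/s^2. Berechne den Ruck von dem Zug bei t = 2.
Mit j(t) = 0 und Einsetzen von t = 2, finden wir j = 0.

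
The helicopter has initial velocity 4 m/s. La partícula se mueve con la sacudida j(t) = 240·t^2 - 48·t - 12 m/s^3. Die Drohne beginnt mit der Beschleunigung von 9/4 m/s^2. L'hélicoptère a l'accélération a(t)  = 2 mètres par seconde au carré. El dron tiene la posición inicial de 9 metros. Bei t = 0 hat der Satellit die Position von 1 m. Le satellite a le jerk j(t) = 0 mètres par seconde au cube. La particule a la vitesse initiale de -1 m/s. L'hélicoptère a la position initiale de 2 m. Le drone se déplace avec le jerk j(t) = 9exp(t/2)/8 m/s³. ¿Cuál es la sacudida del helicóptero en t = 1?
Debemos derivar nuestra ecuación de la aceleración a(t) = 2 1 vez. Tomando d/dt de a(t), encontramos j(t) = 0. Usando j(t) = 0 y sustituyendo t = 1, encontramos j = 0.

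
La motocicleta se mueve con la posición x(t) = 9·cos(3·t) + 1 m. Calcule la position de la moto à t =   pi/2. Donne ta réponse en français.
De l'équation de la position x(t) = 9·cos(3·t) + 1, nous substituons t = pi/2 pour obtenir x = 1.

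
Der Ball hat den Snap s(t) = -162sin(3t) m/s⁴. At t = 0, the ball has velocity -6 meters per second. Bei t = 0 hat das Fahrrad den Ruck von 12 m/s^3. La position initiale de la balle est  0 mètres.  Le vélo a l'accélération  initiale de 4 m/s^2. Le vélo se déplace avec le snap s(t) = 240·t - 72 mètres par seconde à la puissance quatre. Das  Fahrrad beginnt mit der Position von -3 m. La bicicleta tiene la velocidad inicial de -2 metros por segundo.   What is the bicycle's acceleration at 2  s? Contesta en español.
Necesitamos integrar nuestra ecuación del snap s(t) = 240·t - 72 2 veces. La antiderivada del snap es la sacudida. Usando j(0) = 12, obtenemos j(t) = 120·t^2 - 72·t + 12. La antiderivada de la sacudida es la aceleración. Usando a(0) = 4, obtenemos a(t) = 40·t^3 - 36·t^2 + 12·t + 4. Usando a(t) = 40·t^3 - 36·t^2 + 12·t + 4 y sustituyendo t = 2, encontramos a = 204.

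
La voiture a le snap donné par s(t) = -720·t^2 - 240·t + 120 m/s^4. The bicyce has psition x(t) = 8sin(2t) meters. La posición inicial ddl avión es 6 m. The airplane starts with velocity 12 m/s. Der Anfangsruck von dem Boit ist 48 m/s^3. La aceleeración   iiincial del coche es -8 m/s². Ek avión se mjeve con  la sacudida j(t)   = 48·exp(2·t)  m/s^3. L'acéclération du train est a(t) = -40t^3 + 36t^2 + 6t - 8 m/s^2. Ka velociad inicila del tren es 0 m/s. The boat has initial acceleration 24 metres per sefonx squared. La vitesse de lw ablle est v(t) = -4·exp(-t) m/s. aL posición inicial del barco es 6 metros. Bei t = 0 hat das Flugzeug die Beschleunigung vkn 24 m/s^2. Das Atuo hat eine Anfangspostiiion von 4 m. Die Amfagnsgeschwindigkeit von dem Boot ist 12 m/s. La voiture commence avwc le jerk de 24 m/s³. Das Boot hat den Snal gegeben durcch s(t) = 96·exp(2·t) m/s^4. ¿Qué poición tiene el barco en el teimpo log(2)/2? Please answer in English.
To solve this, we need to take 4 integrals of our snap equation s(t) = 96·exp(2·t). Taking ∫s(t)dt and applying j(0) = 48, we find j(t) = 48·exp(2·t). Integrating jerk and using the initial condition a(0) = 24, we get a(t) = 24·exp(2·t). Integrating acceleration and using the initial condition v(0) = 12, we get v(t) = 12·exp(2·t). Finding the integral of v(t) and using x(0) = 6: x(t) = 6·exp(2·t). From the given position equation x(t) = 6·exp(2·t), we substitute t = log(2)/2 to get x = 12.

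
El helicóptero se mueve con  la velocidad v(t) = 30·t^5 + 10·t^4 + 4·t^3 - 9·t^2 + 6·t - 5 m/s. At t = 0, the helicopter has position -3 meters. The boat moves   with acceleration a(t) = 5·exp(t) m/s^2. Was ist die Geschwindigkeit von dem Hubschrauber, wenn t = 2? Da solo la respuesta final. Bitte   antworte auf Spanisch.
La velocidad en t = 2 es v = 1123.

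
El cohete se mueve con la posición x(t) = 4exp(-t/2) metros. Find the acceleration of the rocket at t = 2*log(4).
We must differentiate our position equation x(t) = 4·exp(-t/2) 2 times. Taking d/dt of x(t), we find v(t) = -2·exp(-t/2). Taking d/dt of v(t), we find a(t) = exp(-t/2). From the given acceleration equation a(t) = exp(-t/2), we substitute t = 2*log(4) to get a = 1/4.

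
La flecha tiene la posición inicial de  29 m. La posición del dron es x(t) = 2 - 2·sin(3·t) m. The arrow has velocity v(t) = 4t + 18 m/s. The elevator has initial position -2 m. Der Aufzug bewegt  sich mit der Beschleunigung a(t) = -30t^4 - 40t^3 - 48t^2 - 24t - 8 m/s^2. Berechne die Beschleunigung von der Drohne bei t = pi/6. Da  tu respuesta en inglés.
To solve this, we need to take 2 derivatives of our position equation x(t) = 2 - 2·sin(3·t). Taking d/dt of x(t), we find v(t) = -6·cos(3·t). The derivative of velocity gives acceleration: a(t) = 18·sin(3·t). From the given acceleration equation a(t) = 18·sin(3·t), we substitute t = pi/6 to get a = 18.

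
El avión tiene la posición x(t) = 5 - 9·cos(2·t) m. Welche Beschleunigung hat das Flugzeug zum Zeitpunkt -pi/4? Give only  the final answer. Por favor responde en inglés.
At t = -pi/4, a = 0.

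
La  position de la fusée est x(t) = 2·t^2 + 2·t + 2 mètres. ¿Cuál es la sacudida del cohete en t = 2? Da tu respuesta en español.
Para resolver esto, necesitamos tomar 3 derivadas de nuestra ecuación de la posición x(t) = 2·t^2 + 2·t + 2. Tomando d/dt de x(t), encontramos v(t) = 4·t + 2. Tomando d/dt de v(t), encontramos a(t) = 4. La derivada de la aceleración da la sacudida: j(t) = 0. Usando j(t) = 0 y sustituyendo t = 2, encontramos j = 0.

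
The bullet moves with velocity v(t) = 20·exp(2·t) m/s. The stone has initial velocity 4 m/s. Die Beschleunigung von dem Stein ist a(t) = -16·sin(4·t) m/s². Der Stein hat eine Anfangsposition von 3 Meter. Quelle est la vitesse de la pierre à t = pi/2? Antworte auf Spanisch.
Partiendo de la aceleración a(t) = -16·sin(4·t), tomamos 1 integral. La antiderivada de la aceleración, con v(0) = 4, da la velocidad: v(t) = 4·cos(4·t). Usando v(t) = 4·cos(4·t) y sustituyendo t = pi/2, encontramos v = 4.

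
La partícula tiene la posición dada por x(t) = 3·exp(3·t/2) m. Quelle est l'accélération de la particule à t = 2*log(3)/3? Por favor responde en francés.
Nous devons dériver notre équation de la position x(t) = 3·exp(3·t/2) 2 fois. En dérivant la position, nous obtenons la vitesse: v(t) = 9·exp(3·t/2)/2. En prenant d/dt de v(t), nous trouvons a(t) = 27·exp(3·t/2)/4. En utilisant a(t) = 27·exp(3·t/2)/4 et en substituant t = 2*log(3)/3, nous trouvons a = 81/4.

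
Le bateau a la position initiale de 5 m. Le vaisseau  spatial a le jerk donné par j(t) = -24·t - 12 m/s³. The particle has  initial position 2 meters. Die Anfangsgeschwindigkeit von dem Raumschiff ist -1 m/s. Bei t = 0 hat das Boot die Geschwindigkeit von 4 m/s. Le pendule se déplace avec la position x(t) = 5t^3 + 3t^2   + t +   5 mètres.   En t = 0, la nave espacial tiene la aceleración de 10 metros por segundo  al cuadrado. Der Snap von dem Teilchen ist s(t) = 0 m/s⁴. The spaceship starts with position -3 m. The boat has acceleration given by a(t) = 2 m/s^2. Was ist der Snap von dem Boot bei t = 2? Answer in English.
To solve this, we need to take 2 derivatives of our acceleration equation a(t) = 2. Differentiating acceleration, we get jerk: j(t) = 0. Taking d/dt of j(t), we find s(t) = 0. We have snap s(t) = 0. Substituting t = 2: s(2) = 0.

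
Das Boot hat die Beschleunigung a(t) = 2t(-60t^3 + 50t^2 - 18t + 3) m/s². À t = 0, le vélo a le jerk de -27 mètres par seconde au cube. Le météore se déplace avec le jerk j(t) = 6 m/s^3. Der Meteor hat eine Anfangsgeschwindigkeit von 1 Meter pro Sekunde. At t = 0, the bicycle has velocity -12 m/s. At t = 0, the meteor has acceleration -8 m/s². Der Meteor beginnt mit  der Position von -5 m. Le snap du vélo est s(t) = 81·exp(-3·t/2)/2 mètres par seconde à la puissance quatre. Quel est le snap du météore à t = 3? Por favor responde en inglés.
To solve this, we need to take 1 derivative of our jerk equation j(t) = 6. The derivative of jerk gives snap: s(t) = 0. Using s(t) = 0 and substituting t = 3, we find s = 0.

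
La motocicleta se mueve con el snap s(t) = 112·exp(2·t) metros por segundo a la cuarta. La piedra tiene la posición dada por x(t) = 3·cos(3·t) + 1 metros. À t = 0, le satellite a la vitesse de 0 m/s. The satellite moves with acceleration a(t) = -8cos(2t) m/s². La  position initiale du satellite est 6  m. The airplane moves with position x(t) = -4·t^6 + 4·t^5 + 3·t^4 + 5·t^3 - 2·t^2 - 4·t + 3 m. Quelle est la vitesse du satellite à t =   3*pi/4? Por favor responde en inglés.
To find the answer, we compute 1 antiderivative of a(t) = -8·cos(2·t). The integral of acceleration is velocity. Using v(0) = 0, we get v(t) = -4·sin(2·t). From the given velocity equation v(t) = -4·sin(2·t), we substitute t = 3*pi/4 to get v = 4.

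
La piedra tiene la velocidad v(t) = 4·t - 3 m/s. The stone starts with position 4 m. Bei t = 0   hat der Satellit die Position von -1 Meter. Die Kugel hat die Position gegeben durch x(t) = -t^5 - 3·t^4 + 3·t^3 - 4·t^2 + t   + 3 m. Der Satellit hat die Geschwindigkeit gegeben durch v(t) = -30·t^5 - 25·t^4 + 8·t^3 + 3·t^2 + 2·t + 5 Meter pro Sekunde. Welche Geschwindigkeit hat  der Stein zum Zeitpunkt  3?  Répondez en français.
Nous avons la vitesse v(t) = 4·t - 3. En substituant t = 3: v(3) = 9.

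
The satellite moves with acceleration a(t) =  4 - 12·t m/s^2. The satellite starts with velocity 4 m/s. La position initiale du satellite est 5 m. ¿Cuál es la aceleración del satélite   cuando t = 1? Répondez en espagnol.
De la ecuación de la aceleración a(t) = 4 - 12·t, sustituimos t = 1 para obtener a = -8.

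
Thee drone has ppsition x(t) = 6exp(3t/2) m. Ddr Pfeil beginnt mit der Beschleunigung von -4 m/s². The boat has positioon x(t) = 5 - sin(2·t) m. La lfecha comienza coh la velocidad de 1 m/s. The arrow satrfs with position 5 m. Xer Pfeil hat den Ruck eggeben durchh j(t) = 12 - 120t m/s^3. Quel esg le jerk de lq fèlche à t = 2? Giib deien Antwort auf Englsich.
From the given jerk equation j(t) = 12 - 120·t, we substitute t = 2 to get j = -228.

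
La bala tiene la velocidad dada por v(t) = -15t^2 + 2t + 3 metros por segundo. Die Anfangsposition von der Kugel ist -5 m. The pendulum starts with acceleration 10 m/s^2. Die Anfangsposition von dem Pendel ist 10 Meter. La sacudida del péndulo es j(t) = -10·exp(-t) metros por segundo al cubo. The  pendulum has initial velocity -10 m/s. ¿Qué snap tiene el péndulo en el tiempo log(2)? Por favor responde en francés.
Pour résoudre ceci, nous devons prendre 1 dérivée de notre équation du jerk j(t) = -10·exp(-t). En dérivant le jerk, nous obtenons le snap: s(t) = 10·exp(-t). En utilisant s(t) = 10·exp(-t) et en substituant t = log(2), nous trouvons s = 5.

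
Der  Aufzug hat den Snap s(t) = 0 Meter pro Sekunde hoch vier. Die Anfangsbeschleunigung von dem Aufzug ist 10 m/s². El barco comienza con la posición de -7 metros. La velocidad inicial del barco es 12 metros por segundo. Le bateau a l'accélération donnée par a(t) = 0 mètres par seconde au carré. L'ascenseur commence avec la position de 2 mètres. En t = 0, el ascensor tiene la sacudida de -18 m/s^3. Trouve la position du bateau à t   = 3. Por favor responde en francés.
Nous devons trouver la primitive de notre équation de l'accélération a(t) = 0 2 fois. En intégrant l'accélération et en utilisant la condition initiale v(0) = 12, nous obtenons v(t) = 12. L'intégrale de la vitesse est la position. En utilisant x(0) = -7, nous obtenons x(t) = 12·t - 7. De l'équation de la position x(t) = 12·t - 7, nous substituons t = 3 pour obtenir x = 29.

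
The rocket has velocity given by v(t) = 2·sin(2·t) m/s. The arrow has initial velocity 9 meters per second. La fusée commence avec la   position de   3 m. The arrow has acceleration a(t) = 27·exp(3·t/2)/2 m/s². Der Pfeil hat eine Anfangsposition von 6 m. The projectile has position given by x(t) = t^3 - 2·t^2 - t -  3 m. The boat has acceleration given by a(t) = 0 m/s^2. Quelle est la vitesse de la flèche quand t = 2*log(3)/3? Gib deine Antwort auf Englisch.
To find the answer, we compute 1 antiderivative of a(t) = 27·exp(3·t/2)/2. Finding the integral of a(t) and using v(0) = 9: v(t) = 9·exp(3·t/2). We have velocity v(t) = 9·exp(3·t/2). Substituting t = 2*log(3)/3: v(2*log(3)/3) = 27.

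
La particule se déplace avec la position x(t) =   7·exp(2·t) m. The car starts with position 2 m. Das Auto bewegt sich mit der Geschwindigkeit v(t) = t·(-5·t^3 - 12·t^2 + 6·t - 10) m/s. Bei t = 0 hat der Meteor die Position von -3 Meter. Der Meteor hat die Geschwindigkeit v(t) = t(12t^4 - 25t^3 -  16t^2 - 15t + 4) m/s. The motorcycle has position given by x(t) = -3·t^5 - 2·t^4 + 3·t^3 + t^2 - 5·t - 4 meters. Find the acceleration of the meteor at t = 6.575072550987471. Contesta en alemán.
Um dies zu lösen, müssen wir 1 Ableitung unserer Gleichung für die Geschwindigkeit v(t) = t·(12·t^4 - 25·t^3 - 16·t^2 - 15·t + 4) nehmen. Durch Ableiten von der Geschwindigkeit erhalten wir die Beschleunigung: a(t) = 12·t^4 - 25·t^3 - 16·t^2 + t·(48·t^3 - 75·t^2 - 32·t - 15) - 15·t + 4. Wir haben die Beschleunigung a(t) = 12·t^4 - 25·t^3 - 16·t^2 + t·(48·t^3 - 75·t^2 - 32·t - 15) - 15·t + 4. Durch Einsetzen von t = 6.575072550987471: a(6.575072550987471) = 81444.7207870611.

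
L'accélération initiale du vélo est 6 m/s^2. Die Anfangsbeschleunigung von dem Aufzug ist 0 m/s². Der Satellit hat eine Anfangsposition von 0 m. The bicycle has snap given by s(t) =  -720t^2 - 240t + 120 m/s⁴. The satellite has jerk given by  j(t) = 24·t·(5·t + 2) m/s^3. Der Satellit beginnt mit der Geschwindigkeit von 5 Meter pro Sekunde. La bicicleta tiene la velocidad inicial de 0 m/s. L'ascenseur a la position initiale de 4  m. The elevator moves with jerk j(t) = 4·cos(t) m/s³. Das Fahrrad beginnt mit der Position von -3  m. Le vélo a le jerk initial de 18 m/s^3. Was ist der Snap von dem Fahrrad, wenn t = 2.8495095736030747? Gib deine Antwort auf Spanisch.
Tenemos el snap s(t) = -720·t^2 - 240·t + 120. Sustituyendo t = 2.8495095736030747: s(2.8495095736030747) = -6410.06976090475.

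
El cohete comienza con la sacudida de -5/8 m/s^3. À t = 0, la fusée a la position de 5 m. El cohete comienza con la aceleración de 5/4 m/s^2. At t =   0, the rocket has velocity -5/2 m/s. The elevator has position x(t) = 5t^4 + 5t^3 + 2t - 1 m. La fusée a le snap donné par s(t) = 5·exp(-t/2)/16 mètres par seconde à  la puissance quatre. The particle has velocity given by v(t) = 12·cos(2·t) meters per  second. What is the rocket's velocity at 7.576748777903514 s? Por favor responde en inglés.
To solve this, we need to take 3 antiderivatives of our snap equation s(t) = 5·exp(-t/2)/16. Taking ∫s(t)dt and applying j(0) = -5/8, we find j(t) = -5·exp(-t/2)/8. Integrating jerk and using the initial condition a(0) = 5/4, we get a(t) = 5·exp(-t/2)/4. Finding the antiderivative of a(t) and using v(0) = -5/2: v(t) = -5·exp(-t/2)/2. From the given velocity equation v(t) = -5·exp(-t/2)/2, we substitute t = 7.576748777903514 to get v = -0.0565809084575335.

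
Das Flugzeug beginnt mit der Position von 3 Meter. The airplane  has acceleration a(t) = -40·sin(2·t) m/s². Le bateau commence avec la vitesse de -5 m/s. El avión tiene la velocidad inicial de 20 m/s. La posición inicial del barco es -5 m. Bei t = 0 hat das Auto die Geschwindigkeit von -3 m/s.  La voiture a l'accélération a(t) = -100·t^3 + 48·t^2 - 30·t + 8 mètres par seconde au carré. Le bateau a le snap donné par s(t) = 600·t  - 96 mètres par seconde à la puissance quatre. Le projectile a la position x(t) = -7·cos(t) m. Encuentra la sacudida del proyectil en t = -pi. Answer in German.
Ausgehend von der Position x(t) = -7·cos(t), nehmen wir 3 Ableitungen. Die Ableitung von der Position ergibt die Geschwindigkeit: v(t) = 7·sin(t). Die Ableitung von der Geschwindigkeit ergibt die Beschleunigung: a(t) = 7·cos(t). Durch Ableiten von der Beschleunigung erhalten wir den Ruck: j(t) = -7·sin(t). Aus der Gleichung für den Ruck j(t) = -7·sin(t), setzen wir t = -pi ein und erhalten j = 0.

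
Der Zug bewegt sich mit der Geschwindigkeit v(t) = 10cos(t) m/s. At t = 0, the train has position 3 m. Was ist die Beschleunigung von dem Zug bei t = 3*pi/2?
Wir müssen unsere Gleichung für die Geschwindigkeit v(t) = 10·cos(t) 1-mal ableiten. Durch Ableiten von der Geschwindigkeit erhalten wir die Beschleunigung: a(t) = -10·sin(t). Aus der Gleichung für die Beschleunigung a(t) = -10·sin(t), setzen wir t = 3*pi/2 ein und erhalten a = 10.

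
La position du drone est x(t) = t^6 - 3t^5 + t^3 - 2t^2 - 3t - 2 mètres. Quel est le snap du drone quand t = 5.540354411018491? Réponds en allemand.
Um dies zu lösen, müssen wir 4 Ableitungen unserer Gleichung für die Position x(t) = t^6 - 3·t^5 + t^3 - 2·t^2 - 3·t - 2 nehmen. Durch Ableiten von der Position erhalten wir die Geschwindigkeit: v(t) = 6·t^5 - 15·t^4 + 3·t^2 - 4·t - 3. Die Ableitung von der Geschwindigkeit ergibt die Beschleunigung: a(t) = 30·t^4 - 60·t^3 + 6·t - 4. Durch Ableiten von der Beschleunigung erhalten wir den Ruck: j(t) = 120·t^3 - 180·t^2 + 6. Durch Ableiten von dem Ruck erhalten wir den Snap: s(t) = 360·t^2 - 360·t. Aus der Gleichung für den Snap s(t) = 360·t^2 - 360·t, setzen wir t = 5.540354411018491 ein und erhalten s = 9055.86213192248.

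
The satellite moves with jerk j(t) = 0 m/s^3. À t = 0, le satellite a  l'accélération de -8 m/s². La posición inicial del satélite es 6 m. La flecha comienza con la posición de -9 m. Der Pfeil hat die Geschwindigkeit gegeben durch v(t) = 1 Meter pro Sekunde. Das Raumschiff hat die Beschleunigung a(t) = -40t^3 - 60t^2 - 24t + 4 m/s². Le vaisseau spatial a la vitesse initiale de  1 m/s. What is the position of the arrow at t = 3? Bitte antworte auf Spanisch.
Para resolver esto, necesitamos tomar 1 antiderivada de nuestra ecuación de la velocidad v(t) = 1. La integral de la velocidad es la posición. Usando x(0) = -9, obtenemos x(t) = t - 9. De la ecuación de la posición x(t) = t - 9, sustituimos t = 3 para obtener x = -6.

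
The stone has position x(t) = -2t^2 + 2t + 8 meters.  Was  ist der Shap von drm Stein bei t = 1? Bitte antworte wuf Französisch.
Nous devons dériver notre équation de la position x(t) = -2·t^2 + 2·t + 8 4 fois. En dérivant la position, nous obtenons la vitesse: v(t) = 2 - 4·t. En dérivant la vitesse, nous obtenons l'accélération: a(t) = -4. En prenant d/dt de a(t), nous trouvons j(t) = 0. En prenant d/dt de j(t), nous trouvons s(t) = 0. De l'équation du snap s(t) = 0, nous substituons t = 1 pour obtenir s = 0.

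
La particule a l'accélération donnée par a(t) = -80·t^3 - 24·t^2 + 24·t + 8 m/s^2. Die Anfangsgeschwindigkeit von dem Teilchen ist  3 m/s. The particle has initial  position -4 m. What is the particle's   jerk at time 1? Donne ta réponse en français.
Nous devons dériver notre équation de l'accélération a(t) = -80·t^3 - 24·t^2 + 24·t + 8 1 fois. En prenant d/dt de a(t), nous trouvons j(t) = -240·t^2 - 48·t + 24. Nous avons le jerk j(t) = -240·t^2 - 48·t + 24. En substituant t = 1: j(1) = -264.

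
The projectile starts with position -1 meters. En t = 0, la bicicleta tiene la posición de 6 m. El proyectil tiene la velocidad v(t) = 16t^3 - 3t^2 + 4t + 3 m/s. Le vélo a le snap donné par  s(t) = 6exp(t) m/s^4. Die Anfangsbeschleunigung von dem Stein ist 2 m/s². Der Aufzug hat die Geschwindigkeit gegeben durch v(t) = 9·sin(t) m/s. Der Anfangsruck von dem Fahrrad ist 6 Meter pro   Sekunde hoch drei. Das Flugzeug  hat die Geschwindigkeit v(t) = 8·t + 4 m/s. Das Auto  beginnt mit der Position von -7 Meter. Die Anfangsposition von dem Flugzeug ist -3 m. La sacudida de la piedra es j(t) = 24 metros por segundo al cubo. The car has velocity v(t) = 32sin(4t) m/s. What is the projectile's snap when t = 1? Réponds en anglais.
To solve this, we need to take 3 derivatives of our velocity equation v(t) = 16·t^3 - 3·t^2 + 4·t + 3. Differentiating velocity, we get acceleration: a(t) = 48·t^2 - 6·t + 4. The derivative of acceleration gives jerk: j(t) = 96·t - 6. Taking d/dt of j(t), we find s(t) = 96. We have snap s(t) = 96. Substituting t = 1: s(1) = 96.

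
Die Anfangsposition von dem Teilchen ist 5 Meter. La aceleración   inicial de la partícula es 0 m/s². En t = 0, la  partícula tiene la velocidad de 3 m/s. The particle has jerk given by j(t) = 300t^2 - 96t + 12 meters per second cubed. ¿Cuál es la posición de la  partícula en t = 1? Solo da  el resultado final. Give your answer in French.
La réponse est 11.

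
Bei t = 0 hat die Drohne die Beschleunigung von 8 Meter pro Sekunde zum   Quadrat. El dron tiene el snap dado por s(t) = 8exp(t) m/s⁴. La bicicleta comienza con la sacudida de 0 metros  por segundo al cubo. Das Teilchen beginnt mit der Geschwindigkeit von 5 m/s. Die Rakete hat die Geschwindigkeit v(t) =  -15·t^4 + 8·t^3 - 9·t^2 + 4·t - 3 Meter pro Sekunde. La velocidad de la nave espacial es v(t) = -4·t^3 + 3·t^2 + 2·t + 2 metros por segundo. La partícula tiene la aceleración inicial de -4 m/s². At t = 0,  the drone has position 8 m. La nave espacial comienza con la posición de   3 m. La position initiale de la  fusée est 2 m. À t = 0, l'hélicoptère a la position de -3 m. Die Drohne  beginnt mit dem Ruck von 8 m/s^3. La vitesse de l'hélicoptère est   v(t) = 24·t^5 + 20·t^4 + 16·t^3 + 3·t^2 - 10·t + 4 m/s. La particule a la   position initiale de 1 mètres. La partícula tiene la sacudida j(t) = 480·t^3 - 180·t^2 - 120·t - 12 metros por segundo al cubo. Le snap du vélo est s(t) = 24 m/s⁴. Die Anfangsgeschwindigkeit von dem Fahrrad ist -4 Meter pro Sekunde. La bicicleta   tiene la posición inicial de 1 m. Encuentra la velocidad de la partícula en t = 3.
Para resolver esto, necesitamos tomar 2 antiderivadas de nuestra ecuación de la sacudida j(t) = 480·t^3 - 180·t^2 - 120·t - 12. La integral de la sacudida es la aceleración. Usando a(0) = -4, obtenemos a(t) = 120·t^4 - 60·t^3 - 60·t^2 - 12·t - 4. La antiderivada de la aceleración es la velocidad. Usando v(0) = 5, obtenemos v(t) = 24·t^5 - 15·t^4 - 20·t^3 - 6·t^2 - 4·t + 5. Tenemos la velocidad v(t) = 24·t^5 - 15·t^4 - 20·t^3 - 6·t^2 - 4·t + 5. Sustituyendo t = 3: v(3) = 4016.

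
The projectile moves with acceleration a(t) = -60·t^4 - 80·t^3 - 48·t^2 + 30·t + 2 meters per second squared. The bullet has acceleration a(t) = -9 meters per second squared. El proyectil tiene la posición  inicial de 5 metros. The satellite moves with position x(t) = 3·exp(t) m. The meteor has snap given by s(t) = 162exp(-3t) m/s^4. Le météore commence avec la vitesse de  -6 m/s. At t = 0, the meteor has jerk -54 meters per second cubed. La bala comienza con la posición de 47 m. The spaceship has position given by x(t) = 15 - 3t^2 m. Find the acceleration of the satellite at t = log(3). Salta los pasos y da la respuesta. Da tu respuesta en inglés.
At t = log(3), a = 9.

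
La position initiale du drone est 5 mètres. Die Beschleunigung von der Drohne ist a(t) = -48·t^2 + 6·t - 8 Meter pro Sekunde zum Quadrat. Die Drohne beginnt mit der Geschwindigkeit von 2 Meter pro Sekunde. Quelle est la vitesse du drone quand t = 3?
Pour résoudre ceci, nous devons prendre 1 primitive de notre équation de l'accélération a(t) = -48·t^2 + 6·t - 8. En prenant ∫a(t)dt et en appliquant v(0) = 2, nous trouvons v(t) = -16·t^3 + 3·t^2 - 8·t + 2. Nous avons la vitesse v(t) = -16·t^3 + 3·t^2 - 8·t + 2. En substituant t = 3: v(3) = -427.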